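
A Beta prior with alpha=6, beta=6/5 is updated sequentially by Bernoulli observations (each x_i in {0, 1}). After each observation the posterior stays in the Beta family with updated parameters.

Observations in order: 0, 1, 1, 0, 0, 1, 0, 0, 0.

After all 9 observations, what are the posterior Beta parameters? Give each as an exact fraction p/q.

obs 1: x=0 → posterior Beta(6, 11/5)
obs 2: x=1 → posterior Beta(7, 11/5)
obs 3: x=1 → posterior Beta(8, 11/5)
obs 4: x=0 → posterior Beta(8, 16/5)
obs 5: x=0 → posterior Beta(8, 21/5)
obs 6: x=1 → posterior Beta(9, 21/5)
obs 7: x=0 → posterior Beta(9, 26/5)
obs 8: x=0 → posterior Beta(9, 31/5)
obs 9: x=0 → posterior Beta(9, 36/5)

alpha=9, beta=36/5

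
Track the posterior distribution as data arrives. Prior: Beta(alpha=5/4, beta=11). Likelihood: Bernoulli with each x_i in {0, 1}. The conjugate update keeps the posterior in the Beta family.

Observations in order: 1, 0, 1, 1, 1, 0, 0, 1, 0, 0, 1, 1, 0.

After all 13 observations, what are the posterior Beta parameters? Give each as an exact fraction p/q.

obs 1: x=1 → posterior Beta(9/4, 11)
obs 2: x=0 → posterior Beta(9/4, 12)
obs 3: x=1 → posterior Beta(13/4, 12)
obs 4: x=1 → posterior Beta(17/4, 12)
obs 5: x=1 → posterior Beta(21/4, 12)
obs 6: x=0 → posterior Beta(21/4, 13)
obs 7: x=0 → posterior Beta(21/4, 14)
obs 8: x=1 → posterior Beta(25/4, 14)
obs 9: x=0 → posterior Beta(25/4, 15)
obs 10: x=0 → posterior Beta(25/4, 16)
obs 11: x=1 → posterior Beta(29/4, 16)
obs 12: x=1 → posterior Beta(33/4, 16)
obs 13: x=0 → posterior Beta(33/4, 17)

alpha=33/4, beta=17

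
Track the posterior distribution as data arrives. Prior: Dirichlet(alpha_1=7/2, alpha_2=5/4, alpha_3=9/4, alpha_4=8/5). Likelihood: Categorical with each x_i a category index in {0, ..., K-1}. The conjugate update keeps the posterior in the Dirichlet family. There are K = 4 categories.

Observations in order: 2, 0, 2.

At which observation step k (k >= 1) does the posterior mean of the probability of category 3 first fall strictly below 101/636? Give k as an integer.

obs 1: x=2 → posterior Dirichlet(7/2, 5/4, 13/4, 8/5)
obs 2: x=0 → posterior Dirichlet(9/2, 5/4, 13/4, 8/5)
obs 3: x=2 → posterior Dirichlet(9/2, 5/4, 17/4, 8/5)

k = 2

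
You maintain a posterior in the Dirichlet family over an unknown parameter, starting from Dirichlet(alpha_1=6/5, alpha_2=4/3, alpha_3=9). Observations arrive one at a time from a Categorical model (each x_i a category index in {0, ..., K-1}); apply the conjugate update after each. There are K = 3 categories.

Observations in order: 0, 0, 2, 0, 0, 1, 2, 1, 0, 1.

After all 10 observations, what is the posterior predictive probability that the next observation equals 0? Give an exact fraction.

93/323

obs 1: x=0 → posterior Dirichlet(11/5, 4/3, 9)
obs 2: x=0 → posterior Dirichlet(16/5, 4/3, 9)
obs 3: x=2 → posterior Dirichlet(16/5, 4/3, 10)
obs 4: x=0 → posterior Dirichlet(21/5, 4/3, 10)
obs 5: x=0 → posterior Dirichlet(26/5, 4/3, 10)
obs 6: x=1 → posterior Dirichlet(26/5, 7/3, 10)
obs 7: x=2 → posterior Dirichlet(26/5, 7/3, 11)
obs 8: x=1 → posterior Dirichlet(26/5, 10/3, 11)
obs 9: x=0 → posterior Dirichlet(31/5, 10/3, 11)
obs 10: x=1 → posterior Dirichlet(31/5, 13/3, 11)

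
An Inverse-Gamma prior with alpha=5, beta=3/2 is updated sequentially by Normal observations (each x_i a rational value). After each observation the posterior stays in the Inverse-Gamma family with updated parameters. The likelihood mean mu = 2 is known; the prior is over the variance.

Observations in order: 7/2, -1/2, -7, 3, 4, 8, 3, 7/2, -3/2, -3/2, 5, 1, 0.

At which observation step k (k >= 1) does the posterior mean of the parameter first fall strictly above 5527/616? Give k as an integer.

k = 6

obs 1: x=7/2 → posterior Inverse-Gamma(11/2, 21/8)
obs 2: x=-1/2 → posterior Inverse-Gamma(6, 23/4)
obs 3: x=-7 → posterior Inverse-Gamma(13/2, 185/4)
obs 4: x=3 → posterior Inverse-Gamma(7, 187/4)
obs 5: x=4 → posterior Inverse-Gamma(15/2, 195/4)
obs 6: x=8 → posterior Inverse-Gamma(8, 267/4)
obs 7: x=3 → posterior Inverse-Gamma(17/2, 269/4)
obs 8: x=7/2 → posterior Inverse-Gamma(9, 547/8)
obs 9: x=-3/2 → posterior Inverse-Gamma(19/2, 149/2)
obs 10: x=-3/2 → posterior Inverse-Gamma(10, 645/8)
obs 11: x=5 → posterior Inverse-Gamma(21/2, 681/8)
obs 12: x=1 → posterior Inverse-Gamma(11, 685/8)
obs 13: x=0 → posterior Inverse-Gamma(23/2, 701/8)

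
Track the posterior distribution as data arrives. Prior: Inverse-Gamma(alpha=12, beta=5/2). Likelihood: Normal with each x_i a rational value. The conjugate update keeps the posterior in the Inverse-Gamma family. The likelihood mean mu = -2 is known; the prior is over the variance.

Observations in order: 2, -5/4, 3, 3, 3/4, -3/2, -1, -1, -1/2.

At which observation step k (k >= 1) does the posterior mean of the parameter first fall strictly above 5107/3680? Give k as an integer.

obs 1: x=2 → posterior Inverse-Gamma(25/2, 21/2)
obs 2: x=-5/4 → posterior Inverse-Gamma(13, 345/32)
obs 3: x=3 → posterior Inverse-Gamma(27/2, 745/32)
obs 4: x=3 → posterior Inverse-Gamma(14, 1145/32)
obs 5: x=3/4 → posterior Inverse-Gamma(29/2, 633/16)
obs 6: x=-3/2 → posterior Inverse-Gamma(15, 635/16)
obs 7: x=-1 → posterior Inverse-Gamma(31/2, 643/16)
obs 8: x=-1 → posterior Inverse-Gamma(16, 651/16)
obs 9: x=-1/2 → posterior Inverse-Gamma(33/2, 669/16)

k = 3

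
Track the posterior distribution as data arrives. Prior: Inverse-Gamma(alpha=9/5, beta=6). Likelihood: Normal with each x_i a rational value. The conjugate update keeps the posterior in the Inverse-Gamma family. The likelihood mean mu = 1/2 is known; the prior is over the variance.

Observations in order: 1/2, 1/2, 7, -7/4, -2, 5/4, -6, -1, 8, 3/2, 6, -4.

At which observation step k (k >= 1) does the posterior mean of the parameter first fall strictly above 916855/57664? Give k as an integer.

k = 12

obs 1: x=1/2 → posterior Inverse-Gamma(23/10, 6)
obs 2: x=1/2 → posterior Inverse-Gamma(14/5, 6)
obs 3: x=7 → posterior Inverse-Gamma(33/10, 217/8)
obs 4: x=-7/4 → posterior Inverse-Gamma(19/5, 949/32)
obs 5: x=-2 → posterior Inverse-Gamma(43/10, 1049/32)
obs 6: x=5/4 → posterior Inverse-Gamma(24/5, 529/16)
obs 7: x=-6 → posterior Inverse-Gamma(53/10, 867/16)
obs 8: x=-1 → posterior Inverse-Gamma(29/5, 885/16)
obs 9: x=8 → posterior Inverse-Gamma(63/10, 1335/16)
obs 10: x=3/2 → posterior Inverse-Gamma(34/5, 1343/16)
obs 11: x=6 → posterior Inverse-Gamma(73/10, 1585/16)
obs 12: x=-4 → posterior Inverse-Gamma(39/5, 1747/16)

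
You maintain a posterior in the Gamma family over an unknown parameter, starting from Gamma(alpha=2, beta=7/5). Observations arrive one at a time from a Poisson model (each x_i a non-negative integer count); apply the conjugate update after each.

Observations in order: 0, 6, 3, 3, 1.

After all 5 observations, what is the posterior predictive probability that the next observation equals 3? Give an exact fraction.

obs 1: x=0 → posterior Gamma(2, 12/5)
obs 2: x=6 → posterior Gamma(8, 17/5)
obs 3: x=3 → posterior Gamma(11, 22/5)
obs 4: x=3 → posterior Gamma(14, 27/5)
obs 5: x=1 → posterior Gamma(15, 32/5)

3211209208351358745313280000/16890053810563300749953435929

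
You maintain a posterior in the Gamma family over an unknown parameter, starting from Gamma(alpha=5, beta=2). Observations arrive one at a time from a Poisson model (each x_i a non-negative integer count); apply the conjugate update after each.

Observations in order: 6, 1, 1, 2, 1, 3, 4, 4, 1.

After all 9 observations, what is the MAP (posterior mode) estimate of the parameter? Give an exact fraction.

27/11

obs 1: x=6 → posterior Gamma(11, 3)
obs 2: x=1 → posterior Gamma(12, 4)
obs 3: x=1 → posterior Gamma(13, 5)
obs 4: x=2 → posterior Gamma(15, 6)
obs 5: x=1 → posterior Gamma(16, 7)
obs 6: x=3 → posterior Gamma(19, 8)
obs 7: x=4 → posterior Gamma(23, 9)
obs 8: x=4 → posterior Gamma(27, 10)
obs 9: x=1 → posterior Gamma(28, 11)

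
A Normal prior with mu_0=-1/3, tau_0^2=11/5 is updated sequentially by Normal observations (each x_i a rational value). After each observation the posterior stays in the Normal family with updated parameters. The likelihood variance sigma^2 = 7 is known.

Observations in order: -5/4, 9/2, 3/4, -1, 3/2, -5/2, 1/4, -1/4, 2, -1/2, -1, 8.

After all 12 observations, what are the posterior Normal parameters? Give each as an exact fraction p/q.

mu_0=623/1002, tau_0^2=77/167

obs 1: x=-5/4 → posterior Normal(-305/552, 77/46)
obs 2: x=9/2 → posterior Normal(289/684, 77/57)
obs 3: x=3/4 → posterior Normal(97/204, 77/68)
obs 4: x=-1 → posterior Normal(64/237, 77/79)
obs 5: x=3/2 → posterior Normal(227/540, 77/90)
obs 6: x=-5/2 → posterior Normal(31/303, 77/101)
obs 7: x=1/4 → posterior Normal(157/1344, 11/16)
obs 8: x=-1/4 → posterior Normal(31/369, 77/123)
obs 9: x=2 → posterior Normal(97/402, 77/134)
obs 10: x=-1/2 → posterior Normal(161/870, 77/145)
obs 11: x=-1 → posterior Normal(95/936, 77/156)
obs 12: x=8 → posterior Normal(623/1002, 77/167)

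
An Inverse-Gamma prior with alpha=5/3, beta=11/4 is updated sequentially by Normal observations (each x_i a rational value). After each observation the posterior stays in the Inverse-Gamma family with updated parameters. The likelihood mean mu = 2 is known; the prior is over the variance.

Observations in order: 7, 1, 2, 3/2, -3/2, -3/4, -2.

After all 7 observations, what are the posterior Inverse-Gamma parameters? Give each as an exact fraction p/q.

obs 1: x=7 → posterior Inverse-Gamma(13/6, 61/4)
obs 2: x=1 → posterior Inverse-Gamma(8/3, 63/4)
obs 3: x=2 → posterior Inverse-Gamma(19/6, 63/4)
obs 4: x=3/2 → posterior Inverse-Gamma(11/3, 127/8)
obs 5: x=-3/2 → posterior Inverse-Gamma(25/6, 22)
obs 6: x=-3/4 → posterior Inverse-Gamma(14/3, 825/32)
obs 7: x=-2 → posterior Inverse-Gamma(31/6, 1081/32)

alpha=31/6, beta=1081/32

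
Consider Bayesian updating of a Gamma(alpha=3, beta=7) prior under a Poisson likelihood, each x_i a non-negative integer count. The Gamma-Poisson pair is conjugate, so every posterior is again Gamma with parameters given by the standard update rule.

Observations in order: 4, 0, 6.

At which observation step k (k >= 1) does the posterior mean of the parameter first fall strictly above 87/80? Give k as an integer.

k = 3

obs 1: x=4 → posterior Gamma(7, 8)
obs 2: x=0 → posterior Gamma(7, 9)
obs 3: x=6 → posterior Gamma(13, 10)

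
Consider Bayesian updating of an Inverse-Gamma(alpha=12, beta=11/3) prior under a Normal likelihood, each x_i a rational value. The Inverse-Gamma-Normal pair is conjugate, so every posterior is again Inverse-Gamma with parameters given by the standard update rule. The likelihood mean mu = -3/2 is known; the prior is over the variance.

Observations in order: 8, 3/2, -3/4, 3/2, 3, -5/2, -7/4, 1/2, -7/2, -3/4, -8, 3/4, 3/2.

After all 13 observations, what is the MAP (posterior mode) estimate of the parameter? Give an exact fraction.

obs 1: x=8 → posterior Inverse-Gamma(25/2, 1171/24)
obs 2: x=3/2 → posterior Inverse-Gamma(13, 1279/24)
obs 3: x=-3/4 → posterior Inverse-Gamma(27/2, 5143/96)
obs 4: x=3/2 → posterior Inverse-Gamma(14, 5575/96)
obs 5: x=3 → posterior Inverse-Gamma(29/2, 6547/96)
obs 6: x=-5/2 → posterior Inverse-Gamma(15, 6595/96)
obs 7: x=-7/4 → posterior Inverse-Gamma(31/2, 3299/48)
obs 8: x=1/2 → posterior Inverse-Gamma(16, 3395/48)
obs 9: x=-7/2 → posterior Inverse-Gamma(33/2, 3491/48)
obs 10: x=-3/4 → posterior Inverse-Gamma(17, 7009/96)
obs 11: x=-8 → posterior Inverse-Gamma(35/2, 9037/96)
obs 12: x=3/4 → posterior Inverse-Gamma(18, 290/3)
obs 13: x=3/2 → posterior Inverse-Gamma(37/2, 607/6)

607/117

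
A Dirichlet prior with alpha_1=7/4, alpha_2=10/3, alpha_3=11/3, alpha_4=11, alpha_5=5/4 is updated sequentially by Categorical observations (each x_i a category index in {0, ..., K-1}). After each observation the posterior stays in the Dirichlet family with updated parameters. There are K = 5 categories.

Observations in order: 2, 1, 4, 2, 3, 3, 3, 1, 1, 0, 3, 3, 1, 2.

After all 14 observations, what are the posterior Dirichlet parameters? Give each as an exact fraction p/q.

alpha_1=11/4, alpha_2=22/3, alpha_3=20/3, alpha_4=16, alpha_5=9/4

obs 1: x=2 → posterior Dirichlet(7/4, 10/3, 14/3, 11, 5/4)
obs 2: x=1 → posterior Dirichlet(7/4, 13/3, 14/3, 11, 5/4)
obs 3: x=4 → posterior Dirichlet(7/4, 13/3, 14/3, 11, 9/4)
obs 4: x=2 → posterior Dirichlet(7/4, 13/3, 17/3, 11, 9/4)
obs 5: x=3 → posterior Dirichlet(7/4, 13/3, 17/3, 12, 9/4)
obs 6: x=3 → posterior Dirichlet(7/4, 13/3, 17/3, 13, 9/4)
obs 7: x=3 → posterior Dirichlet(7/4, 13/3, 17/3, 14, 9/4)
obs 8: x=1 → posterior Dirichlet(7/4, 16/3, 17/3, 14, 9/4)
obs 9: x=1 → posterior Dirichlet(7/4, 19/3, 17/3, 14, 9/4)
obs 10: x=0 → posterior Dirichlet(11/4, 19/3, 17/3, 14, 9/4)
obs 11: x=3 → posterior Dirichlet(11/4, 19/3, 17/3, 15, 9/4)
obs 12: x=3 → posterior Dirichlet(11/4, 19/3, 17/3, 16, 9/4)
obs 13: x=1 → posterior Dirichlet(11/4, 22/3, 17/3, 16, 9/4)
obs 14: x=2 → posterior Dirichlet(11/4, 22/3, 20/3, 16, 9/4)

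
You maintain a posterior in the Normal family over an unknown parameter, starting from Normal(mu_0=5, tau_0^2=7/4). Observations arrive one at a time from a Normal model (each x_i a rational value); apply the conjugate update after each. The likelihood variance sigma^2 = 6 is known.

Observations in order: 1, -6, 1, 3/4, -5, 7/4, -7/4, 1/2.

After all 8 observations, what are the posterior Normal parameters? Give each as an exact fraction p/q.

mu_0=263/320, tau_0^2=21/40

obs 1: x=1 → posterior Normal(127/31, 42/31)
obs 2: x=-6 → posterior Normal(85/38, 21/19)
obs 3: x=1 → posterior Normal(92/45, 14/15)
obs 4: x=3/4 → posterior Normal(389/208, 21/26)
obs 5: x=-5 → posterior Normal(249/236, 42/59)
obs 6: x=7/4 → posterior Normal(149/132, 7/11)
obs 7: x=-7/4 → posterior Normal(249/292, 42/73)
obs 8: x=1/2 → posterior Normal(263/320, 21/40)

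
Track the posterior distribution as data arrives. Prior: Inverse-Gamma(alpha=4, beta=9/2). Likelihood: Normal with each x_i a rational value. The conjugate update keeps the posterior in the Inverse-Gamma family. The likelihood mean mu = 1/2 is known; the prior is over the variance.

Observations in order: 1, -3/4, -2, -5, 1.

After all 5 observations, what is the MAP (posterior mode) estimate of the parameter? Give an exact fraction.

761/240

obs 1: x=1 → posterior Inverse-Gamma(9/2, 37/8)
obs 2: x=-3/4 → posterior Inverse-Gamma(5, 173/32)
obs 3: x=-2 → posterior Inverse-Gamma(11/2, 273/32)
obs 4: x=-5 → posterior Inverse-Gamma(6, 757/32)
obs 5: x=1 → posterior Inverse-Gamma(13/2, 761/32)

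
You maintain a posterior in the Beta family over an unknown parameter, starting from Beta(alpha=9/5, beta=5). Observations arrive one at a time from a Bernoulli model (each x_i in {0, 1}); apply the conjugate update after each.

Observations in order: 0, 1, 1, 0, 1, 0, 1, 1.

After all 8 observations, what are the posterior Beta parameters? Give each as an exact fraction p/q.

obs 1: x=0 → posterior Beta(9/5, 6)
obs 2: x=1 → posterior Beta(14/5, 6)
obs 3: x=1 → posterior Beta(19/5, 6)
obs 4: x=0 → posterior Beta(19/5, 7)
obs 5: x=1 → posterior Beta(24/5, 7)
obs 6: x=0 → posterior Beta(24/5, 8)
obs 7: x=1 → posterior Beta(29/5, 8)
obs 8: x=1 → posterior Beta(34/5, 8)

alpha=34/5, beta=8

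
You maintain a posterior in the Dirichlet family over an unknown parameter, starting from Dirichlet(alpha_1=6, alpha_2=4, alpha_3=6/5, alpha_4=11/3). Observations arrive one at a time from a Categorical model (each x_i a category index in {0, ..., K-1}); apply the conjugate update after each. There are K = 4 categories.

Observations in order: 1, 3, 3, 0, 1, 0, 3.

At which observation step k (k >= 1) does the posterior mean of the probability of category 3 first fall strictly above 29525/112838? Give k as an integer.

obs 1: x=1 → posterior Dirichlet(6, 5, 6/5, 11/3)
obs 2: x=3 → posterior Dirichlet(6, 5, 6/5, 14/3)
obs 3: x=3 → posterior Dirichlet(6, 5, 6/5, 17/3)
obs 4: x=0 → posterior Dirichlet(7, 5, 6/5, 17/3)
obs 5: x=1 → posterior Dirichlet(7, 6, 6/5, 17/3)
obs 6: x=0 → posterior Dirichlet(8, 6, 6/5, 17/3)
obs 7: x=3 → posterior Dirichlet(8, 6, 6/5, 20/3)

k = 2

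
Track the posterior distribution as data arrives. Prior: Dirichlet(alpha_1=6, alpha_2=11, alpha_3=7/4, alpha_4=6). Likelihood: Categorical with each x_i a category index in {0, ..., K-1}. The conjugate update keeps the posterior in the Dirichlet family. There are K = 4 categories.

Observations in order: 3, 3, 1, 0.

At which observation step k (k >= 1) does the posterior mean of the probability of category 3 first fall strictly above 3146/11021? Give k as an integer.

obs 1: x=3 → posterior Dirichlet(6, 11, 7/4, 7)
obs 2: x=3 → posterior Dirichlet(6, 11, 7/4, 8)
obs 3: x=1 → posterior Dirichlet(6, 12, 7/4, 8)
obs 4: x=0 → posterior Dirichlet(7, 12, 7/4, 8)

k = 2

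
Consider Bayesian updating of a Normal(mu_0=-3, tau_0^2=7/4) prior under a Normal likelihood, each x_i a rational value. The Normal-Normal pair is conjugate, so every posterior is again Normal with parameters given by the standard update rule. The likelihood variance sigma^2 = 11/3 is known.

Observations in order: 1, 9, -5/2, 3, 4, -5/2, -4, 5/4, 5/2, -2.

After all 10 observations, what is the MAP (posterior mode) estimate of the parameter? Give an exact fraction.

obs 1: x=1 → posterior Normal(-111/65, 77/65)
obs 2: x=9 → posterior Normal(39/43, 77/86)
obs 3: x=-5/2 → posterior Normal(51/214, 77/107)
obs 4: x=3 → posterior Normal(177/256, 77/128)
obs 5: x=4 → posterior Normal(345/298, 77/149)
obs 6: x=-5/2 → posterior Normal(12/17, 77/170)
obs 7: x=-4 → posterior Normal(36/191, 77/191)
obs 8: x=5/4 → posterior Normal(249/848, 77/212)
obs 9: x=5/2 → posterior Normal(459/932, 77/233)
obs 10: x=-2 → posterior Normal(291/1016, 77/254)

291/1016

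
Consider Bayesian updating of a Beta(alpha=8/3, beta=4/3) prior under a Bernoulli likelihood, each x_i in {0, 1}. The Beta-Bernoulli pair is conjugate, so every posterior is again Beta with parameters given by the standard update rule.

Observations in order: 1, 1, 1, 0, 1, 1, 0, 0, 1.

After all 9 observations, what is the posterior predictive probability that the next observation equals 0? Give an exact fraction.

obs 1: x=1 → posterior Beta(11/3, 4/3)
obs 2: x=1 → posterior Beta(14/3, 4/3)
obs 3: x=1 → posterior Beta(17/3, 4/3)
obs 4: x=0 → posterior Beta(17/3, 7/3)
obs 5: x=1 → posterior Beta(20/3, 7/3)
obs 6: x=1 → posterior Beta(23/3, 7/3)
obs 7: x=0 → posterior Beta(23/3, 10/3)
obs 8: x=0 → posterior Beta(23/3, 13/3)
obs 9: x=1 → posterior Beta(26/3, 13/3)

1/3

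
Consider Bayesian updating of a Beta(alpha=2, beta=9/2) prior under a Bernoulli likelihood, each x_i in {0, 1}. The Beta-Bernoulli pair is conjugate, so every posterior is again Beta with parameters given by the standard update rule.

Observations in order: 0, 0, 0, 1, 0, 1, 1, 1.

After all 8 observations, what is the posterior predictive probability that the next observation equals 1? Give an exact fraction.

obs 1: x=0 → posterior Beta(2, 11/2)
obs 2: x=0 → posterior Beta(2, 13/2)
obs 3: x=0 → posterior Beta(2, 15/2)
obs 4: x=1 → posterior Beta(3, 15/2)
obs 5: x=0 → posterior Beta(3, 17/2)
obs 6: x=1 → posterior Beta(4, 17/2)
obs 7: x=1 → posterior Beta(5, 17/2)
obs 8: x=1 → posterior Beta(6, 17/2)

12/29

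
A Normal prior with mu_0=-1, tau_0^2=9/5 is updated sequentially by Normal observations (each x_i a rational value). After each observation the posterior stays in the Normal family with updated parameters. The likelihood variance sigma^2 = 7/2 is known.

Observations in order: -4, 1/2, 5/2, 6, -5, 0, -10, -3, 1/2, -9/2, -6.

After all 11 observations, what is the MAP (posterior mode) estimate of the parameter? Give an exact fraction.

obs 1: x=-4 → posterior Normal(-107/53, 63/53)
obs 2: x=1/2 → posterior Normal(-98/71, 63/71)
obs 3: x=5/2 → posterior Normal(-53/89, 63/89)
obs 4: x=6 → posterior Normal(55/107, 63/107)
obs 5: x=-5 → posterior Normal(-7/25, 63/125)
obs 6: x=0 → posterior Normal(-35/143, 63/143)
obs 7: x=-10 → posterior Normal(-215/161, 9/23)
obs 8: x=-3 → posterior Normal(-269/179, 63/179)
obs 9: x=1/2 → posterior Normal(-260/197, 63/197)
obs 10: x=-9/2 → posterior Normal(-341/215, 63/215)
obs 11: x=-6 → posterior Normal(-449/233, 63/233)

-449/233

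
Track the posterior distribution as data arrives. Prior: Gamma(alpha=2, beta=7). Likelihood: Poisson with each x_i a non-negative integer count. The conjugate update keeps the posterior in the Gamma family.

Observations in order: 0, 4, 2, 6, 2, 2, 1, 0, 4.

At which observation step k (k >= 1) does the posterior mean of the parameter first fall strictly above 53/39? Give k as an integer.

k = 6

obs 1: x=0 → posterior Gamma(2, 8)
obs 2: x=4 → posterior Gamma(6, 9)
obs 3: x=2 → posterior Gamma(8, 10)
obs 4: x=6 → posterior Gamma(14, 11)
obs 5: x=2 → posterior Gamma(16, 12)
obs 6: x=2 → posterior Gamma(18, 13)
obs 7: x=1 → posterior Gamma(19, 14)
obs 8: x=0 → posterior Gamma(19, 15)
obs 9: x=4 → posterior Gamma(23, 16)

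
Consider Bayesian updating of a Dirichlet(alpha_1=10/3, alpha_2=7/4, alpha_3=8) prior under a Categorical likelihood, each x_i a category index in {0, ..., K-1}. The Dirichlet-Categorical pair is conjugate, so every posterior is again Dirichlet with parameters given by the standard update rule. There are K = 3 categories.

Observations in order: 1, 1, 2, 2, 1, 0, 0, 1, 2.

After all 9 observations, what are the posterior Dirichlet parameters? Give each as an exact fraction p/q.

obs 1: x=1 → posterior Dirichlet(10/3, 11/4, 8)
obs 2: x=1 → posterior Dirichlet(10/3, 15/4, 8)
obs 3: x=2 → posterior Dirichlet(10/3, 15/4, 9)
obs 4: x=2 → posterior Dirichlet(10/3, 15/4, 10)
obs 5: x=1 → posterior Dirichlet(10/3, 19/4, 10)
obs 6: x=0 → posterior Dirichlet(13/3, 19/4, 10)
obs 7: x=0 → posterior Dirichlet(16/3, 19/4, 10)
obs 8: x=1 → posterior Dirichlet(16/3, 23/4, 10)
obs 9: x=2 → posterior Dirichlet(16/3, 23/4, 11)

alpha_1=16/3, alpha_2=23/4, alpha_3=11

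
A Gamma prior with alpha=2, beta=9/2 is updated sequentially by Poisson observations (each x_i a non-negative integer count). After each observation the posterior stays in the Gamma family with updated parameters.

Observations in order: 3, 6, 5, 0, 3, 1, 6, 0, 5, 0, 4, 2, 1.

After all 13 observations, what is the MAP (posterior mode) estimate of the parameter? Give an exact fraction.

74/35

obs 1: x=3 → posterior Gamma(5, 11/2)
obs 2: x=6 → posterior Gamma(11, 13/2)
obs 3: x=5 → posterior Gamma(16, 15/2)
obs 4: x=0 → posterior Gamma(16, 17/2)
obs 5: x=3 → posterior Gamma(19, 19/2)
obs 6: x=1 → posterior Gamma(20, 21/2)
obs 7: x=6 → posterior Gamma(26, 23/2)
obs 8: x=0 → posterior Gamma(26, 25/2)
obs 9: x=5 → posterior Gamma(31, 27/2)
obs 10: x=0 → posterior Gamma(31, 29/2)
obs 11: x=4 → posterior Gamma(35, 31/2)
obs 12: x=2 → posterior Gamma(37, 33/2)
obs 13: x=1 → posterior Gamma(38, 35/2)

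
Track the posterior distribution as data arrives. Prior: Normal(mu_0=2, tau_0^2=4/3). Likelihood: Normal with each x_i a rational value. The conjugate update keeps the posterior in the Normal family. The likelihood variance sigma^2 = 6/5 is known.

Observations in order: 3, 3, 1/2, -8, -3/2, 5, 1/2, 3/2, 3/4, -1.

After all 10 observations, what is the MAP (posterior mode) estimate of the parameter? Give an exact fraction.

111/218

obs 1: x=3 → posterior Normal(48/19, 12/19)
obs 2: x=3 → posterior Normal(78/29, 12/29)
obs 3: x=1/2 → posterior Normal(83/39, 4/13)
obs 4: x=-8 → posterior Normal(3/49, 12/49)
obs 5: x=-3/2 → posterior Normal(-12/59, 12/59)
obs 6: x=5 → posterior Normal(38/69, 4/23)
obs 7: x=1/2 → posterior Normal(43/79, 12/79)
obs 8: x=3/2 → posterior Normal(58/89, 12/89)
obs 9: x=3/4 → posterior Normal(131/198, 4/33)
obs 10: x=-1 → posterior Normal(111/218, 12/109)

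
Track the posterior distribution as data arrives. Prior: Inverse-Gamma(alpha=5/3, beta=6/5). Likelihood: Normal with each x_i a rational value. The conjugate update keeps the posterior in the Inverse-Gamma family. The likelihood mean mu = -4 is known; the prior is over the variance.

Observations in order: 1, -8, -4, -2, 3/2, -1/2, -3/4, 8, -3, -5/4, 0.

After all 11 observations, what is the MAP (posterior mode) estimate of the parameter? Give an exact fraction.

32283/1960

obs 1: x=1 → posterior Inverse-Gamma(13/6, 137/10)
obs 2: x=-8 → posterior Inverse-Gamma(8/3, 217/10)
obs 3: x=-4 → posterior Inverse-Gamma(19/6, 217/10)
obs 4: x=-2 → posterior Inverse-Gamma(11/3, 237/10)
obs 5: x=3/2 → posterior Inverse-Gamma(25/6, 1553/40)
obs 6: x=-1/2 → posterior Inverse-Gamma(14/3, 899/20)
obs 7: x=-3/4 → posterior Inverse-Gamma(31/6, 8037/160)
obs 8: x=8 → posterior Inverse-Gamma(17/3, 19557/160)
obs 9: x=-3 → posterior Inverse-Gamma(37/6, 19637/160)
obs 10: x=-5/4 → posterior Inverse-Gamma(20/3, 10121/80)
obs 11: x=0 → posterior Inverse-Gamma(43/6, 10761/80)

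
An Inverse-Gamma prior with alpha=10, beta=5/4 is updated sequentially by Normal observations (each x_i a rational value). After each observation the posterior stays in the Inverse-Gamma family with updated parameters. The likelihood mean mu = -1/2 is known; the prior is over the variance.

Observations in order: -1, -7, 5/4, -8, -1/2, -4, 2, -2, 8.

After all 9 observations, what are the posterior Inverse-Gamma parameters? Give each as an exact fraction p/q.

alpha=29/2, beta=3157/32

obs 1: x=-1 → posterior Inverse-Gamma(21/2, 11/8)
obs 2: x=-7 → posterior Inverse-Gamma(11, 45/2)
obs 3: x=5/4 → posterior Inverse-Gamma(23/2, 769/32)
obs 4: x=-8 → posterior Inverse-Gamma(12, 1669/32)
obs 5: x=-1/2 → posterior Inverse-Gamma(25/2, 1669/32)
obs 6: x=-4 → posterior Inverse-Gamma(13, 1865/32)
obs 7: x=2 → posterior Inverse-Gamma(27/2, 1965/32)
obs 8: x=-2 → posterior Inverse-Gamma(14, 2001/32)
obs 9: x=8 → posterior Inverse-Gamma(29/2, 3157/32)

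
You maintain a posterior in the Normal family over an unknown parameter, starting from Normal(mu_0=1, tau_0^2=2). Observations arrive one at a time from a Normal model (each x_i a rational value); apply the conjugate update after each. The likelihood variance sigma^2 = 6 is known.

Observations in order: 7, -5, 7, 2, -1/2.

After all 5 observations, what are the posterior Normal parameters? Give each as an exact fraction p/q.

mu_0=27/16, tau_0^2=3/4

obs 1: x=7 → posterior Normal(5/2, 3/2)
obs 2: x=-5 → posterior Normal(1, 6/5)
obs 3: x=7 → posterior Normal(2, 1)
obs 4: x=2 → posterior Normal(2, 6/7)
obs 5: x=-1/2 → posterior Normal(27/16, 3/4)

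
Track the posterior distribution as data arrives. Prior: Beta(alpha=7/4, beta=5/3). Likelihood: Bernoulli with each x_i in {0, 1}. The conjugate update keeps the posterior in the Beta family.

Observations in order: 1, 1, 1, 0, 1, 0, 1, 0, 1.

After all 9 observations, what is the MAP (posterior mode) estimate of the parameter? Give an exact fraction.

obs 1: x=1 → posterior Beta(11/4, 5/3)
obs 2: x=1 → posterior Beta(15/4, 5/3)
obs 3: x=1 → posterior Beta(19/4, 5/3)
obs 4: x=0 → posterior Beta(19/4, 8/3)
obs 5: x=1 → posterior Beta(23/4, 8/3)
obs 6: x=0 → posterior Beta(23/4, 11/3)
obs 7: x=1 → posterior Beta(27/4, 11/3)
obs 8: x=0 → posterior Beta(27/4, 14/3)
obs 9: x=1 → posterior Beta(31/4, 14/3)

81/125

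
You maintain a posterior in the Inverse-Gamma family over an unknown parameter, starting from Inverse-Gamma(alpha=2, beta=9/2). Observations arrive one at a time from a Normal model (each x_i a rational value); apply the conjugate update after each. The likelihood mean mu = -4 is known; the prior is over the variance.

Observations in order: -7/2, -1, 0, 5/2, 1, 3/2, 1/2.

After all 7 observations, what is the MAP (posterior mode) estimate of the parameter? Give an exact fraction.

152/13

obs 1: x=-7/2 → posterior Inverse-Gamma(5/2, 37/8)
obs 2: x=-1 → posterior Inverse-Gamma(3, 73/8)
obs 3: x=0 → posterior Inverse-Gamma(7/2, 137/8)
obs 4: x=5/2 → posterior Inverse-Gamma(4, 153/4)
obs 5: x=1 → posterior Inverse-Gamma(9/2, 203/4)
obs 6: x=3/2 → posterior Inverse-Gamma(5, 527/8)
obs 7: x=1/2 → posterior Inverse-Gamma(11/2, 76)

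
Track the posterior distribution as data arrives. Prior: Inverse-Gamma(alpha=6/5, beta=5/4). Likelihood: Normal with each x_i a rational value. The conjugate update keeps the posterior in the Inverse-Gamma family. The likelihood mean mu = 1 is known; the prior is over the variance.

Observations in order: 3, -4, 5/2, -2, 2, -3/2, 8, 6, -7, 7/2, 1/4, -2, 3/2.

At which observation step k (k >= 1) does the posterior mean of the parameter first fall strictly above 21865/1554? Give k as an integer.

obs 1: x=3 → posterior Inverse-Gamma(17/10, 13/4)
obs 2: x=-4 → posterior Inverse-Gamma(11/5, 63/4)
obs 3: x=5/2 → posterior Inverse-Gamma(27/10, 135/8)
obs 4: x=-2 → posterior Inverse-Gamma(16/5, 171/8)
obs 5: x=2 → posterior Inverse-Gamma(37/10, 175/8)
obs 6: x=-3/2 → posterior Inverse-Gamma(21/5, 25)
obs 7: x=8 → posterior Inverse-Gamma(47/10, 99/2)
obs 8: x=6 → posterior Inverse-Gamma(26/5, 62)
obs 9: x=-7 → posterior Inverse-Gamma(57/10, 94)
obs 10: x=7/2 → posterior Inverse-Gamma(31/5, 777/8)
obs 11: x=1/4 → posterior Inverse-Gamma(67/10, 3117/32)
obs 12: x=-2 → posterior Inverse-Gamma(36/5, 3261/32)
obs 13: x=3/2 → posterior Inverse-Gamma(77/10, 3265/32)

k = 8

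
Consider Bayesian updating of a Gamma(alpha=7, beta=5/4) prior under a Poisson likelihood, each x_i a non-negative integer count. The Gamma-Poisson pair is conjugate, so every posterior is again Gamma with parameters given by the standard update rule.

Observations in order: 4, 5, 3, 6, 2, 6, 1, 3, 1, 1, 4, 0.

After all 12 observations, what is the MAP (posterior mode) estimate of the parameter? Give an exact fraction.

obs 1: x=4 → posterior Gamma(11, 9/4)
obs 2: x=5 → posterior Gamma(16, 13/4)
obs 3: x=3 → posterior Gamma(19, 17/4)
obs 4: x=6 → posterior Gamma(25, 21/4)
obs 5: x=2 → posterior Gamma(27, 25/4)
obs 6: x=6 → posterior Gamma(33, 29/4)
obs 7: x=1 → posterior Gamma(34, 33/4)
obs 8: x=3 → posterior Gamma(37, 37/4)
obs 9: x=1 → posterior Gamma(38, 41/4)
obs 10: x=1 → posterior Gamma(39, 45/4)
obs 11: x=4 → posterior Gamma(43, 49/4)
obs 12: x=0 → posterior Gamma(43, 53/4)

168/53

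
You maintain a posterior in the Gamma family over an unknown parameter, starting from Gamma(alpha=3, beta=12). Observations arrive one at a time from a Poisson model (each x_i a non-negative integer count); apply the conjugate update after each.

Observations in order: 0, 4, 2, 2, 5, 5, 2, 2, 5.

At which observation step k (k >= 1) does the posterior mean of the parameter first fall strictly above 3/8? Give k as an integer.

obs 1: x=0 → posterior Gamma(3, 13)
obs 2: x=4 → posterior Gamma(7, 14)
obs 3: x=2 → posterior Gamma(9, 15)
obs 4: x=2 → posterior Gamma(11, 16)
obs 5: x=5 → posterior Gamma(16, 17)
obs 6: x=5 → posterior Gamma(21, 18)
obs 7: x=2 → posterior Gamma(23, 19)
obs 8: x=2 → posterior Gamma(25, 20)
obs 9: x=5 → posterior Gamma(30, 21)

k = 2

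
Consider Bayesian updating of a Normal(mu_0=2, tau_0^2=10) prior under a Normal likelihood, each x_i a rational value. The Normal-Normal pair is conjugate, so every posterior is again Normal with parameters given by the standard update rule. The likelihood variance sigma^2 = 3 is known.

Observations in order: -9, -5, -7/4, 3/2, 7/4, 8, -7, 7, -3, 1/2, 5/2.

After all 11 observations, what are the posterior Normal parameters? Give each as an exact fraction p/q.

mu_0=-39/113, tau_0^2=30/113

obs 1: x=-9 → posterior Normal(-84/13, 30/13)
obs 2: x=-5 → posterior Normal(-134/23, 30/23)
obs 3: x=-7/4 → posterior Normal(-101/22, 10/11)
obs 4: x=3/2 → posterior Normal(-273/86, 30/43)
obs 5: x=7/4 → posterior Normal(-119/53, 30/53)
obs 6: x=8 → posterior Normal(-13/21, 10/21)
obs 7: x=-7 → posterior Normal(-109/73, 30/73)
obs 8: x=7 → posterior Normal(-39/83, 30/83)
obs 9: x=-3 → posterior Normal(-23/31, 10/31)
obs 10: x=1/2 → posterior Normal(-64/103, 30/103)
obs 11: x=5/2 → posterior Normal(-39/113, 30/113)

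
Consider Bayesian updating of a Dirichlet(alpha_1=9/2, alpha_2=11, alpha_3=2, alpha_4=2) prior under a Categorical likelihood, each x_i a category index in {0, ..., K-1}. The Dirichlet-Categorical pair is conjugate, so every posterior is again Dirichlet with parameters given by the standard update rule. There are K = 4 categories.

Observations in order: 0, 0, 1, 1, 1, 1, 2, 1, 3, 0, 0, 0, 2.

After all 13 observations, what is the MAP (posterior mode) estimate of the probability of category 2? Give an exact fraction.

2/19

obs 1: x=0 → posterior Dirichlet(11/2, 11, 2, 2)
obs 2: x=0 → posterior Dirichlet(13/2, 11, 2, 2)
obs 3: x=1 → posterior Dirichlet(13/2, 12, 2, 2)
obs 4: x=1 → posterior Dirichlet(13/2, 13, 2, 2)
obs 5: x=1 → posterior Dirichlet(13/2, 14, 2, 2)
obs 6: x=1 → posterior Dirichlet(13/2, 15, 2, 2)
obs 7: x=2 → posterior Dirichlet(13/2, 15, 3, 2)
obs 8: x=1 → posterior Dirichlet(13/2, 16, 3, 2)
obs 9: x=3 → posterior Dirichlet(13/2, 16, 3, 3)
obs 10: x=0 → posterior Dirichlet(15/2, 16, 3, 3)
obs 11: x=0 → posterior Dirichlet(17/2, 16, 3, 3)
obs 12: x=0 → posterior Dirichlet(19/2, 16, 3, 3)
obs 13: x=2 → posterior Dirichlet(19/2, 16, 4, 3)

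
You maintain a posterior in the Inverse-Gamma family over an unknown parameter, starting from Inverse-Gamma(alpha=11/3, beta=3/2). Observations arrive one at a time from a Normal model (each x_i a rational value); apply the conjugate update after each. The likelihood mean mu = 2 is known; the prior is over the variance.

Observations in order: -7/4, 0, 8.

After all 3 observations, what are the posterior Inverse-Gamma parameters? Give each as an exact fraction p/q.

obs 1: x=-7/4 → posterior Inverse-Gamma(25/6, 273/32)
obs 2: x=0 → posterior Inverse-Gamma(14/3, 337/32)
obs 3: x=8 → posterior Inverse-Gamma(31/6, 913/32)

alpha=31/6, beta=913/32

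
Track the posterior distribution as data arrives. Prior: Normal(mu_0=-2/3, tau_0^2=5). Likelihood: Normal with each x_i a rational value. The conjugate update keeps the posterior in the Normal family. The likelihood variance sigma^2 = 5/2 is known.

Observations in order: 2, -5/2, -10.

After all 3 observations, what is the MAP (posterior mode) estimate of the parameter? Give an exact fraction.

-65/21

obs 1: x=2 → posterior Normal(10/9, 5/3)
obs 2: x=-5/2 → posterior Normal(-1/3, 1)
obs 3: x=-10 → posterior Normal(-65/21, 5/7)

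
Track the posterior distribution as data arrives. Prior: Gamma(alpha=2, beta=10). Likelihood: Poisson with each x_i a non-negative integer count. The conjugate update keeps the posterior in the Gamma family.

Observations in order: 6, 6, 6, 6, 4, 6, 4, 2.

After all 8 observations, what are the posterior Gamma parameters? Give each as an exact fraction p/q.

alpha=42, beta=18

obs 1: x=6 → posterior Gamma(8, 11)
obs 2: x=6 → posterior Gamma(14, 12)
obs 3: x=6 → posterior Gamma(20, 13)
obs 4: x=6 → posterior Gamma(26, 14)
obs 5: x=4 → posterior Gamma(30, 15)
obs 6: x=6 → posterior Gamma(36, 16)
obs 7: x=4 → posterior Gamma(40, 17)
obs 8: x=2 → posterior Gamma(42, 18)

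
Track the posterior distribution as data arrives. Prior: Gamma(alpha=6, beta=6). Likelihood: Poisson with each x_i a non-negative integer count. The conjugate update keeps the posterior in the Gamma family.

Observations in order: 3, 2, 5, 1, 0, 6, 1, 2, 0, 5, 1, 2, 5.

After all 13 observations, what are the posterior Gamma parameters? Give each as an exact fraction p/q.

obs 1: x=3 → posterior Gamma(9, 7)
obs 2: x=2 → posterior Gamma(11, 8)
obs 3: x=5 → posterior Gamma(16, 9)
obs 4: x=1 → posterior Gamma(17, 10)
obs 5: x=0 → posterior Gamma(17, 11)
obs 6: x=6 → posterior Gamma(23, 12)
obs 7: x=1 → posterior Gamma(24, 13)
obs 8: x=2 → posterior Gamma(26, 14)
obs 9: x=0 → posterior Gamma(26, 15)
obs 10: x=5 → posterior Gamma(31, 16)
obs 11: x=1 → posterior Gamma(32, 17)
obs 12: x=2 → posterior Gamma(34, 18)
obs 13: x=5 → posterior Gamma(39, 19)

alpha=39, beta=19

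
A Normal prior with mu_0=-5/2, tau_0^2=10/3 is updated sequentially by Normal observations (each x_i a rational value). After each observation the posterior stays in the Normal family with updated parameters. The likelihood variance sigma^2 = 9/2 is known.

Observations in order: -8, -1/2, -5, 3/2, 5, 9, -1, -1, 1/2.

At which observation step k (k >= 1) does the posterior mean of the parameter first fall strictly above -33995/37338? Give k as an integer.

obs 1: x=-8 → posterior Normal(-455/94, 90/47)
obs 2: x=-1/2 → posterior Normal(-475/134, 90/67)
obs 3: x=-5 → posterior Normal(-225/58, 30/29)
obs 4: x=3/2 → posterior Normal(-615/214, 90/107)
obs 5: x=5 → posterior Normal(-415/254, 90/127)
obs 6: x=9 → posterior Normal(-55/294, 30/49)
obs 7: x=-1 → posterior Normal(-95/334, 90/167)
obs 8: x=-1 → posterior Normal(-135/374, 90/187)
obs 9: x=1/2 → posterior Normal(-5/18, 10/23)

k = 6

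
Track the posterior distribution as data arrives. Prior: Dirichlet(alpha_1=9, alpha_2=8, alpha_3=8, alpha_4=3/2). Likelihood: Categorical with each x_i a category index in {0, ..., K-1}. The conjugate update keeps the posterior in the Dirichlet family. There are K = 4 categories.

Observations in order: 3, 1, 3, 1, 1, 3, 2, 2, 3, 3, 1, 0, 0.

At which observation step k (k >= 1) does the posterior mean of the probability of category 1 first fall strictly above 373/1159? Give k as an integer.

obs 1: x=3 → posterior Dirichlet(9, 8, 8, 5/2)
obs 2: x=1 → posterior Dirichlet(9, 9, 8, 5/2)
obs 3: x=3 → posterior Dirichlet(9, 9, 8, 7/2)
obs 4: x=1 → posterior Dirichlet(9, 10, 8, 7/2)
obs 5: x=1 → posterior Dirichlet(9, 11, 8, 7/2)
obs 6: x=3 → posterior Dirichlet(9, 11, 8, 9/2)
obs 7: x=2 → posterior Dirichlet(9, 11, 9, 9/2)
obs 8: x=2 → posterior Dirichlet(9, 11, 10, 9/2)
obs 9: x=3 → posterior Dirichlet(9, 11, 10, 11/2)
obs 10: x=3 → posterior Dirichlet(9, 11, 10, 13/2)
obs 11: x=1 → posterior Dirichlet(9, 12, 10, 13/2)
obs 12: x=0 → posterior Dirichlet(10, 12, 10, 13/2)
obs 13: x=0 → posterior Dirichlet(11, 12, 10, 13/2)

k = 4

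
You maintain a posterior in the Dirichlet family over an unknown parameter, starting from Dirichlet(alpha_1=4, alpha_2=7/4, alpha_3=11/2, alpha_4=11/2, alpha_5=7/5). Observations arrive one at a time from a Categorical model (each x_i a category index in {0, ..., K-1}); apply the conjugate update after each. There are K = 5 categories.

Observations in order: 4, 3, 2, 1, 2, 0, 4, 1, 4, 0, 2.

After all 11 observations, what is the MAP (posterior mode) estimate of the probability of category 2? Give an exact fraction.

50/161

obs 1: x=4 → posterior Dirichlet(4, 7/4, 11/2, 11/2, 12/5)
obs 2: x=3 → posterior Dirichlet(4, 7/4, 11/2, 13/2, 12/5)
obs 3: x=2 → posterior Dirichlet(4, 7/4, 13/2, 13/2, 12/5)
obs 4: x=1 → posterior Dirichlet(4, 11/4, 13/2, 13/2, 12/5)
obs 5: x=2 → posterior Dirichlet(4, 11/4, 15/2, 13/2, 12/5)
obs 6: x=0 → posterior Dirichlet(5, 11/4, 15/2, 13/2, 12/5)
obs 7: x=4 → posterior Dirichlet(5, 11/4, 15/2, 13/2, 17/5)
obs 8: x=1 → posterior Dirichlet(5, 15/4, 15/2, 13/2, 17/5)
obs 9: x=4 → posterior Dirichlet(5, 15/4, 15/2, 13/2, 22/5)
obs 10: x=0 → posterior Dirichlet(6, 15/4, 15/2, 13/2, 22/5)
obs 11: x=2 → posterior Dirichlet(6, 15/4, 17/2, 13/2, 22/5)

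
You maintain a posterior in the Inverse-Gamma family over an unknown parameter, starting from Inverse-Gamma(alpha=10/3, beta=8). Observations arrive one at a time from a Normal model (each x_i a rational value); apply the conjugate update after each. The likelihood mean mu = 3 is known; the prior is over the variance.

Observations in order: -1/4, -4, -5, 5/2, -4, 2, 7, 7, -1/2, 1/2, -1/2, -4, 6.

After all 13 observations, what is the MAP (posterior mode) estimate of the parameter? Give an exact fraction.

14907/1040

obs 1: x=-1/4 → posterior Inverse-Gamma(23/6, 425/32)
obs 2: x=-4 → posterior Inverse-Gamma(13/3, 1209/32)
obs 3: x=-5 → posterior Inverse-Gamma(29/6, 2233/32)
obs 4: x=5/2 → posterior Inverse-Gamma(16/3, 2237/32)
obs 5: x=-4 → posterior Inverse-Gamma(35/6, 3021/32)
obs 6: x=2 → posterior Inverse-Gamma(19/3, 3037/32)
obs 7: x=7 → posterior Inverse-Gamma(41/6, 3293/32)
obs 8: x=7 → posterior Inverse-Gamma(22/3, 3549/32)
obs 9: x=-1/2 → posterior Inverse-Gamma(47/6, 3745/32)
obs 10: x=1/2 → posterior Inverse-Gamma(25/3, 3845/32)
obs 11: x=-1/2 → posterior Inverse-Gamma(53/6, 4041/32)
obs 12: x=-4 → posterior Inverse-Gamma(28/3, 4825/32)
obs 13: x=6 → posterior Inverse-Gamma(59/6, 4969/32)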